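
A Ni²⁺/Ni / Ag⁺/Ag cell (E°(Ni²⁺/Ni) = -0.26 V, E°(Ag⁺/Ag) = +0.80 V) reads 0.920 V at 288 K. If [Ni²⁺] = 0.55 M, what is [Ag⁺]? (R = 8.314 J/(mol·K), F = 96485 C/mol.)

0.0026 M

From the Nernst equation, ln Q = nF(E° − E)/RT = 2×96485×(1.06 − 0.920)/(8.314×288) = 11.283, so Q = 7.94 × 10^4.
With Q = [Ni²⁺]/[Ag⁺]^2 and the known concentrations, [Ag⁺]^2 in the denominator gives [Ag⁺] = 0.0026 M.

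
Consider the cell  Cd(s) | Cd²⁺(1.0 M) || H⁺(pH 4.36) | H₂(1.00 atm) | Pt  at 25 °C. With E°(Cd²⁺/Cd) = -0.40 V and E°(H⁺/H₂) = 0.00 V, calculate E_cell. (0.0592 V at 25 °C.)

0.14 V

The hydrogen couple is the cathode, so E°_cell = 0.40 V; n = 2.
[H⁺] = 10^(−4.36) = 4.4 × 10^-5 M, and Q = [Cd²⁺]·P(H₂) / [H⁺]^2 = 5.25 × 10^8.
E = E° − (0.0592/2) log Q = 0.40 − (0.0592/2)(8.720) = 0.142 V.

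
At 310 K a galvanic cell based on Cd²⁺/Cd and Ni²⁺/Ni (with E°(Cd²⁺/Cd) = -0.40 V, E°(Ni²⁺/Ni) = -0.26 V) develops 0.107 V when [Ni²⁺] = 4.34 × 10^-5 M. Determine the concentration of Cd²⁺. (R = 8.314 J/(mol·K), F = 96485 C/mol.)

5.1 × 10^-4 M

From the Nernst equation, ln Q = nF(E° − E)/RT = 2×96485×(0.14 − 0.107)/(8.314×310) = 2.471, so Q = 11.8.
With Q = [Cd²⁺]/[Ni²⁺] and the known concentrations, [Cd²⁺] in the numerator gives [Cd²⁺] = 5.1 × 10^-4 M.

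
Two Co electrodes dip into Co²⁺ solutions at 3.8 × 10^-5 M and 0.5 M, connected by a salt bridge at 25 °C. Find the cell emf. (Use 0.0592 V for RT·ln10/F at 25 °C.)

Both half-cells are Co²⁺/Co, so E°_cell = 0. The concentrated side is the cathode; the cell reaction moves Co²⁺ from high to low concentration with n = 2.
Q = [Co²⁺]_dilute/[Co²⁺]_conc = 3.8 × 10^-5/0.5 = 7.6 × 10^-5.
E = 0 − (0.0592/2) log Q = −(0.0592/2)(-4.119) = 0.1219 V.

0.12 V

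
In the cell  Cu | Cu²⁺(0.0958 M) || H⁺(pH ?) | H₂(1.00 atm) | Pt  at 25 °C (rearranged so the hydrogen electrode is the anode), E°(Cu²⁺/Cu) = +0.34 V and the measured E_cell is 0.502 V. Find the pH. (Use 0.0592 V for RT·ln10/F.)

E°_cell = 0.34 V and n = 2.
log Q = n(E° − E)/0.0592 = 2×(0.34 − 0.502)/0.0592 = -5.473.
With Q = [H⁺]^2 / ([Cu²⁺]·P(H₂)), solving for [H⁺] gives log[H⁺] = -3.246, so pH = 3.25.

pH = 3.25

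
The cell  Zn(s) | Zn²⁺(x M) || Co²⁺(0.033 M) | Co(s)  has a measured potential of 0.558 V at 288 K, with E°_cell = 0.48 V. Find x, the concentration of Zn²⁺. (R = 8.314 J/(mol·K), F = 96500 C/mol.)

From the Nernst equation, ln Q = nF(E° − E)/RT = 2×96500×(0.48 − 0.558)/(8.314×288) = -6.287, so Q = 0.00186.
With Q = [Zn²⁺]/[Co²⁺] and the known concentrations, [Zn²⁺] in the numerator gives [Zn²⁺] = 6.1 × 10^-5 M.

6.1 × 10^-5 M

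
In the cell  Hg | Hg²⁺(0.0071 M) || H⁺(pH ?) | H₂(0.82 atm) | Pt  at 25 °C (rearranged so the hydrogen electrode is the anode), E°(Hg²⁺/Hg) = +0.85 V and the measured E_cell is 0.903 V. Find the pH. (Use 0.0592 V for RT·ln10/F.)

E°_cell = 0.85 V and n = 2.
log Q = n(E° − E)/0.0592 = 2×(0.85 − 0.903)/0.0592 = -1.791.
With Q = [H⁺]^2 / ([Hg²⁺]·P(H₂)), solving for [H⁺] gives log[H⁺] = -2.013, so pH = 2.01.

pH = 2.01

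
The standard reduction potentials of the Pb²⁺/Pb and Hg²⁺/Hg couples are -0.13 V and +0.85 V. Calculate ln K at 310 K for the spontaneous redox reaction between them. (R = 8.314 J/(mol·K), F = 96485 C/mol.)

ln K = 73.4

E°_cell = +0.85 − (-0.13) = 0.98 V, with n = 2 electrons transferred.
At equilibrium E = 0, so the Nernst equation gives ln K = nFE°/RT = (2)(96485)(0.98)/((8.314)(310)) = 73.37.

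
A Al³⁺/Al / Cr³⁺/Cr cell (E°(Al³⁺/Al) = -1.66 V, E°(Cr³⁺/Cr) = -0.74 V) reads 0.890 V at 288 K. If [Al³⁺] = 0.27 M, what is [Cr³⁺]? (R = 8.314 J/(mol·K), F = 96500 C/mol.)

0.0072 M

From the Nernst equation, ln Q = nF(E° − E)/RT = 3×96500×(0.92 − 0.890)/(8.314×288) = 3.627, so Q = 37.6.
With Q = [Al³⁺]/[Cr³⁺] and the known concentrations, [Cr³⁺] in the denominator gives [Cr³⁺] = 0.0072 M.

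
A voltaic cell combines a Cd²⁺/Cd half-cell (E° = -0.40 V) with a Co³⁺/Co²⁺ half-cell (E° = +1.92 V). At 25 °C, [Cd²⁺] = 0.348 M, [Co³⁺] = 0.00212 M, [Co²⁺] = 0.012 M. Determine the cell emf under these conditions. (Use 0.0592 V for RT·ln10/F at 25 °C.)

2.29 V

The Co³⁺/Co²⁺ couple has the higher reduction potential and acts as the cathode, so E°_cell = +1.92 − (-0.40) = 2.32 V.
Balancing electrons gives n = 2; the reaction quotient is Q = [Cd²⁺]·[Co²⁺]^2/[Co³⁺]^2 = 11.1.
At 25 °C, E = E° − (0.0592/n) log Q = 2.32 − (0.0592/2)(1.047) = 2.320 − 0.031 = 2.289 V.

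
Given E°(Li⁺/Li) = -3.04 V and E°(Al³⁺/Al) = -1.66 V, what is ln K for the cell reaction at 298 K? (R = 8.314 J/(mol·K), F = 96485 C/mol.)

ln K = 161.2

E°_cell = -1.66 − (-3.04) = 1.38 V, with n = 3 electrons transferred.
At equilibrium E = 0, so the Nernst equation gives ln K = nFE°/RT = (3)(96485)(1.38)/((8.314)(298)) = 161.23.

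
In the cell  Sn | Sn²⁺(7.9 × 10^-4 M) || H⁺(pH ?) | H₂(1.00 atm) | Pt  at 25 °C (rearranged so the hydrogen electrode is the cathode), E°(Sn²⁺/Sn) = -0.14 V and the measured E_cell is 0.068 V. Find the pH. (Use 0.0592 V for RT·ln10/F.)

pH = 2.77

E°_cell = 0.14 V and n = 2.
log Q = n(E° − E)/0.0592 = 2×(0.14 − 0.068)/0.0592 = 2.432.
With Q = [Sn²⁺]·P(H₂) / [H⁺]^2, solving for [H⁺] gives log[H⁺] = -2.767, so pH = 2.77.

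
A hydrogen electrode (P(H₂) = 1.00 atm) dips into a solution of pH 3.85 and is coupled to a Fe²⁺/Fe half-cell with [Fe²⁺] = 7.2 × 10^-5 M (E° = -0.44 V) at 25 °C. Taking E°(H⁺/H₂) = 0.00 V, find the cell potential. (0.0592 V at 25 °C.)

The hydrogen couple is the cathode, so E°_cell = 0.44 V; n = 2.
[H⁺] = 10^(−3.85) = 1.4 × 10^-4 M, and Q = [Fe²⁺]·P(H₂) / [H⁺]^2 = 3610.
E = E° − (0.0592/2) log Q = 0.44 − (0.0592/2)(3.557) = 0.335 V.

0.33 V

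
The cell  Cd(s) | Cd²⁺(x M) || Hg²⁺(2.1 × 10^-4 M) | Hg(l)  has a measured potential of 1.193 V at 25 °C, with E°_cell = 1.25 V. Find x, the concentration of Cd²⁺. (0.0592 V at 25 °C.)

From the Nernst equation, log Q = n(E° − E)/0.0592 = 2(1.25 − 1.193)/0.0592 = 1.926, so Q = 84.3.
With Q = [Cd²⁺]/[Hg²⁺] and the known concentrations, [Cd²⁺] in the numerator gives [Cd²⁺] = 0.018 M.

0.018 M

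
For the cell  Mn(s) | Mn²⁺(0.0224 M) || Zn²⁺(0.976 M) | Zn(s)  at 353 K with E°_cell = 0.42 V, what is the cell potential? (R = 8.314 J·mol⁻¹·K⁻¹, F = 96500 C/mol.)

Balancing electrons gives n = 2; the reaction quotient is Q = [Mn²⁺]/[Zn²⁺] = 0.0230.
E = E° − (RT/nF) ln Q = 0.42 − (8.314×353)/(2×96500) × (-3.774) = 0.420 + 0.057 = 0.477 V.

0.477 V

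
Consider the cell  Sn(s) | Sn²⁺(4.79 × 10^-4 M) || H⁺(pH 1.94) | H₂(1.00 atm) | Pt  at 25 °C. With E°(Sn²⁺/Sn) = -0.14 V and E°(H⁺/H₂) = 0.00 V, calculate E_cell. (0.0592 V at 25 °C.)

0.12 V

The hydrogen couple is the cathode, so E°_cell = 0.14 V; n = 2.
[H⁺] = 10^(−1.94) = 0.011 M, and Q = [Sn²⁺]·P(H₂) / [H⁺]^2 = 3.63.
E = E° − (0.0592/2) log Q = 0.14 − (0.0592/2)(0.560) = 0.123 V.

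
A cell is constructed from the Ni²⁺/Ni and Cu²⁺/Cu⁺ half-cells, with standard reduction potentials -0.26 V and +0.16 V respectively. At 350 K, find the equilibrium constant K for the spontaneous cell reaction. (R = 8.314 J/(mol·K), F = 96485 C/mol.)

1.2 × 10^12

E°_cell = +0.16 − (-0.26) = 0.42 V, with n = 2 electrons transferred.
At equilibrium E = 0, so the Nernst equation gives ln K = nFE°/RT = (2)(96485)(0.42)/((8.314)(350)) = 27.85.
K = e^27.85 = 1.2 × 10^12.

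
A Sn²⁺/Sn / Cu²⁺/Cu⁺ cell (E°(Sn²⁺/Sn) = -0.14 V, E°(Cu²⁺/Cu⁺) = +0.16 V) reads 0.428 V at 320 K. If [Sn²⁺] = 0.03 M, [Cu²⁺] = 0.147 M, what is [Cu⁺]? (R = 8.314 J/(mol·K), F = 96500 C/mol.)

From the Nernst equation, ln Q = nF(E° − E)/RT = 2×96500×(0.30 − 0.428)/(8.314×320) = -9.286, so Q = 9.28 × 10^-5.
With Q = [Sn²⁺]·[Cu⁺]^2/[Cu²⁺]^2 and the known concentrations, [Cu⁺]^2 in the numerator gives [Cu⁺] = 0.0082 M.

0.0082 M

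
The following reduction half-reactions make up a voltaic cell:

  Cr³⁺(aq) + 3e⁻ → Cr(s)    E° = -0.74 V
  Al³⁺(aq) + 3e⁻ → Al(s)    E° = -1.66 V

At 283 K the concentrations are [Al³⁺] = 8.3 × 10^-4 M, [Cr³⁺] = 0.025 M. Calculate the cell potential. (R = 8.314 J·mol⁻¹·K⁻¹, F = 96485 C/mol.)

The Cr³⁺/Cr couple has the higher reduction potential and acts as the cathode, so E°_cell = -0.74 − (-1.66) = 0.92 V.
Balancing electrons gives n = 3; the reaction quotient is Q = [Al³⁺]/[Cr³⁺] = 0.0332.
E = E° − (RT/nF) ln Q = 0.92 − (8.314×283)/(3×96485) × (-3.405) = 0.920 + 0.028 = 0.948 V.

0.948 V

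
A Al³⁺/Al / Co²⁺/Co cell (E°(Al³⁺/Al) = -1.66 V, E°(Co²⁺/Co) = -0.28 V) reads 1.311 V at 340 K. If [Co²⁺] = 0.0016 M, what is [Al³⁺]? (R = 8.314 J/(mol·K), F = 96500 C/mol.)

0.075 M

From the Nernst equation, ln Q = nF(E° − E)/RT = 6×96500×(1.38 − 1.311)/(8.314×340) = 14.133, so Q = 1.37 × 10^6.
With Q = [Al³⁺]^2/[Co²⁺]^3 and the known concentrations, [Al³⁺]^2 in the numerator gives [Al³⁺] = 0.075 M.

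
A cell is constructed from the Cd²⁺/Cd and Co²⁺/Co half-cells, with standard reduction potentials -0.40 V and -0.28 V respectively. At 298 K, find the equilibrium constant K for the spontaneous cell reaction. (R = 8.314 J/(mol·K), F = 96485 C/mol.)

1.1 × 10^4

E°_cell = -0.28 − (-0.40) = 0.12 V, with n = 2 electrons transferred.
At equilibrium E = 0, so the Nernst equation gives ln K = nFE°/RT = (2)(96485)(0.12)/((8.314)(298)) = 9.35.
K = e^9.35 = 1.1 × 10^4.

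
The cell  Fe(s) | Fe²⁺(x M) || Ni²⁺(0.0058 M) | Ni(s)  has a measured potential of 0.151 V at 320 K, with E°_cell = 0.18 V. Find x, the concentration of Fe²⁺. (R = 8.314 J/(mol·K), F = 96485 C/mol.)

0.048 M

From the Nernst equation, ln Q = nF(E° − E)/RT = 2×96485×(0.18 − 0.151)/(8.314×320) = 2.103, so Q = 8.19.
With Q = [Fe²⁺]/[Ni²⁺] and the known concentrations, [Fe²⁺] in the numerator gives [Fe²⁺] = 0.048 M.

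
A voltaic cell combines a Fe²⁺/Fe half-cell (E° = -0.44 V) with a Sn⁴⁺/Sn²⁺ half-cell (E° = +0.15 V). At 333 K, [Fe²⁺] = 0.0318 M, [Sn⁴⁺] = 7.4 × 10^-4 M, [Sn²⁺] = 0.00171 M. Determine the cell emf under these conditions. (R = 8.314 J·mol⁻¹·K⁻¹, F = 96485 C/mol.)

0.627 V

The Sn⁴⁺/Sn²⁺ couple has the higher reduction potential and acts as the cathode, so E°_cell = +0.15 − (-0.44) = 0.59 V.
Balancing electrons gives n = 2; the reaction quotient is Q = [Fe²⁺]·[Sn²⁺]/[Sn⁴⁺] = 0.0735.
E = E° − (RT/nF) ln Q = 0.59 − (8.314×333)/(2×96485) × (-2.611) = 0.590 + 0.037 = 0.627 V.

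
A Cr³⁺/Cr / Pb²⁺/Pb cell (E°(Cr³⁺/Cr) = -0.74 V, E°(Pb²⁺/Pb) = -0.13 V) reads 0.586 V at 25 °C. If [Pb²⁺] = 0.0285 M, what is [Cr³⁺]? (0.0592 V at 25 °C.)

From the Nernst equation, log Q = n(E° − E)/0.0592 = 6(0.61 − 0.586)/0.0592 = 2.432, so Q = 271.
With Q = [Cr³⁺]^2/[Pb²⁺]^3 and the known concentrations, [Cr³⁺]^2 in the numerator gives [Cr³⁺] = 0.079 M.

0.079 M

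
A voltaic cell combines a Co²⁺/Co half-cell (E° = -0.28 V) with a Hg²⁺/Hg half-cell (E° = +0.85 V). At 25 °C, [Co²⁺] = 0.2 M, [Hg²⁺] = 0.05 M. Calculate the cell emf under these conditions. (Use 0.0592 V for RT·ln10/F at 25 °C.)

The Hg²⁺/Hg couple has the higher reduction potential and acts as the cathode, so E°_cell = +0.85 − (-0.28) = 1.13 V.
Balancing electrons gives n = 2; the reaction quotient is Q = [Co²⁺]/[Hg²⁺] = 4.00.
At 25 °C, E = E° − (0.0592/n) log Q = 1.13 − (0.0592/2)(0.602) = 1.130 − 0.018 = 1.112 V.

1.11 V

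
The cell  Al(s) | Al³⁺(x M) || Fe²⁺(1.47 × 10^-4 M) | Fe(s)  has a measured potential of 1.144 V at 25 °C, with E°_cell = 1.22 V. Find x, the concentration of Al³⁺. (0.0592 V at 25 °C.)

0.013 M

From the Nernst equation, log Q = n(E° − E)/0.0592 = 6(1.22 − 1.144)/0.0592 = 7.703, so Q = 5.04 × 10^7.
With Q = [Al³⁺]^2/[Fe²⁺]^3 and the known concentrations, [Al³⁺]^2 in the numerator gives [Al³⁺] = 0.013 M.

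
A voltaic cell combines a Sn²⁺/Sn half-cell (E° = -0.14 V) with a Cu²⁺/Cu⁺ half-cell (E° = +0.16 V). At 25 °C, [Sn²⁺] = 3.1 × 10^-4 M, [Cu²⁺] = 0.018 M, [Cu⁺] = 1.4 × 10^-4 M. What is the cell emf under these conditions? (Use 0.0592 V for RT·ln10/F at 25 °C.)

0.529 V

The Cu²⁺/Cu⁺ couple has the higher reduction potential and acts as the cathode, so E°_cell = +0.16 − (-0.14) = 0.30 V.
Balancing electrons gives n = 2; the reaction quotient is Q = [Sn²⁺]·[Cu⁺]^2/[Cu²⁺]^2 = 1.88 × 10^-8.
At 25 °C, E = E° − (0.0592/n) log Q = 0.30 − (0.0592/2)(-7.727) = 0.300 + 0.229 = 0.529 V.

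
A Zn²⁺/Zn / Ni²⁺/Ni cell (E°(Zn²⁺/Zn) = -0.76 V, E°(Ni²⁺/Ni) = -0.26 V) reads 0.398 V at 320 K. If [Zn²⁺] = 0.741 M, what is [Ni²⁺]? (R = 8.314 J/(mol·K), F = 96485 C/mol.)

4.5 × 10^-4 M

From the Nernst equation, ln Q = nF(E° − E)/RT = 2×96485×(0.50 − 0.398)/(8.314×320) = 7.398, so Q = 1630.
With Q = [Zn²⁺]/[Ni²⁺] and the known concentrations, [Ni²⁺] in the denominator gives [Ni²⁺] = 4.5 × 10^-4 M.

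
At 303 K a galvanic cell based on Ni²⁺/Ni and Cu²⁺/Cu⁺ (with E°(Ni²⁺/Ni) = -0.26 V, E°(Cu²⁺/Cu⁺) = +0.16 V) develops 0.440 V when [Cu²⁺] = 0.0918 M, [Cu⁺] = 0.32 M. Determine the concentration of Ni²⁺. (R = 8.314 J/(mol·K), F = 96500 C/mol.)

From the Nernst equation, ln Q = nF(E° − E)/RT = 2×96500×(0.42 − 0.440)/(8.314×303) = -1.532, so Q = 0.216.
With Q = [Ni²⁺]·[Cu⁺]^2/[Cu²⁺]^2 and the known concentrations, [Ni²⁺] in the numerator gives [Ni²⁺] = 0.018 M.

0.018 M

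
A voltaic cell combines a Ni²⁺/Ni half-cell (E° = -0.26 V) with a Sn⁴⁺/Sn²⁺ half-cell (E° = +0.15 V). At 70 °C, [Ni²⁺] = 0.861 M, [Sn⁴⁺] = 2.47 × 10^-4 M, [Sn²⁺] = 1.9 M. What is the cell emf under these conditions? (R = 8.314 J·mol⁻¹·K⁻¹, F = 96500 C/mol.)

The Sn⁴⁺/Sn²⁺ couple has the higher reduction potential and acts as the cathode, so E°_cell = +0.15 − (-0.26) = 0.41 V.
Balancing electrons gives n = 2; the reaction quotient is Q = [Ni²⁺]·[Sn²⁺]/[Sn⁴⁺] = 6620.
E = E° − (RT/nF) ln Q = 0.41 − (8.314×343)/(2×96500) × (8.798) = 0.410 − 0.130 = 0.280 V.

0.280 V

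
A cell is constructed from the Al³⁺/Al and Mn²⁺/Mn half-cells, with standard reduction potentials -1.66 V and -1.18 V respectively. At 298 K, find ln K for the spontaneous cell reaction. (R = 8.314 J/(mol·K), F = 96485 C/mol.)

ln K = 112.2

E°_cell = -1.18 − (-1.66) = 0.48 V, with n = 6 electrons transferred.
At equilibrium E = 0, so the Nernst equation gives ln K = nFE°/RT = (6)(96485)(0.48)/((8.314)(298)) = 112.16.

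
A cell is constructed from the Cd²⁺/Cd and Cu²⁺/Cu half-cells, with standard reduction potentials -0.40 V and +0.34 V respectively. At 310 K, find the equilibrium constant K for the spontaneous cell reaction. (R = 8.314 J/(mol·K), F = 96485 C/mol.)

1.2 × 10^24

E°_cell = +0.34 − (-0.40) = 0.74 V, with n = 2 electrons transferred.
At equilibrium E = 0, so the Nernst equation gives ln K = nFE°/RT = (2)(96485)(0.74)/((8.314)(310)) = 55.41.
K = e^55.41 = 1.2 × 10^24.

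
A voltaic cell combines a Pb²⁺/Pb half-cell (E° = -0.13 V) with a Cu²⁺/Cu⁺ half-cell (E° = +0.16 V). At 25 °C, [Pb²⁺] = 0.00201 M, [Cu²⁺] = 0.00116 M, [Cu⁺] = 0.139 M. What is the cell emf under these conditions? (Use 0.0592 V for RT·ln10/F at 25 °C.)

0.247 V

The Cu²⁺/Cu⁺ couple has the higher reduction potential and acts as the cathode, so E°_cell = +0.16 − (-0.13) = 0.29 V.
Balancing electrons gives n = 2; the reaction quotient is Q = [Pb²⁺]·[Cu⁺]^2/[Cu²⁺]^2 = 28.9.
At 25 °C, E = E° − (0.0592/n) log Q = 0.29 − (0.0592/2)(1.460) = 0.290 − 0.043 = 0.247 V.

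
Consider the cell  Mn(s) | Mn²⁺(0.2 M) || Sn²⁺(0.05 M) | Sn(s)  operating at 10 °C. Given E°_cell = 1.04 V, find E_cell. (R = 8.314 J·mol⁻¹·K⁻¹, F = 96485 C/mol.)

Balancing electrons gives n = 2; the reaction quotient is Q = [Mn²⁺]/[Sn²⁺] = 4.00.
E = E° − (RT/nF) ln Q = 1.04 − (8.314×283)/(2×96485) × (1.386) = 1.040 − 0.017 = 1.023 V.

1.02 V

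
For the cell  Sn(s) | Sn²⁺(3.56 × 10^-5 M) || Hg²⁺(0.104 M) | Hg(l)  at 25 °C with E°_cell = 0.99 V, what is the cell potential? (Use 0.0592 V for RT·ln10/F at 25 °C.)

1.09 V

Balancing electrons gives n = 2; the reaction quotient is Q = [Sn²⁺]/[Hg²⁺] = 3.42 × 10^-4.
At 25 °C, E = E° − (0.0592/n) log Q = 0.99 − (0.0592/2)(-3.466) = 0.990 + 0.103 = 1.093 V.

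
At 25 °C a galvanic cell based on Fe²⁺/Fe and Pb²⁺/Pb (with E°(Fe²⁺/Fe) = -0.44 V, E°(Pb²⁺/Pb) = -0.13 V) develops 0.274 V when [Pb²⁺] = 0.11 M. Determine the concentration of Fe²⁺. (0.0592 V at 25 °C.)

1.8 M

From the Nernst equation, log Q = n(E° − E)/0.0592 = 2(0.31 − 0.274)/0.0592 = 1.216, so Q = 16.5.
With Q = [Fe²⁺]/[Pb²⁺] and the known concentrations, [Fe²⁺] in the numerator gives [Fe²⁺] = 1.8 M.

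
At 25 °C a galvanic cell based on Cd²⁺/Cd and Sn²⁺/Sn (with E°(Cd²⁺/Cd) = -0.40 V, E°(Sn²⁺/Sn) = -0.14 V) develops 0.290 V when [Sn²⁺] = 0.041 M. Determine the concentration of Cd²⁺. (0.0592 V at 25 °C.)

From the Nernst equation, log Q = n(E° − E)/0.0592 = 2(0.26 − 0.290)/0.0592 = -1.014, so Q = 0.0969.
With Q = [Cd²⁺]/[Sn²⁺] and the known concentrations, [Cd²⁺] in the numerator gives [Cd²⁺] = 0.004 M.

0.004 M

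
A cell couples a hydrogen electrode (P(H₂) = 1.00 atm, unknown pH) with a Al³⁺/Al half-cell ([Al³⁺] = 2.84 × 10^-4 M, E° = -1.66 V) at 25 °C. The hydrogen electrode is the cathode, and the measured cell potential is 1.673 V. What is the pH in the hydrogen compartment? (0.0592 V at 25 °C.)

pH = 0.96

E°_cell = 1.66 V and n = 6.
log Q = n(E° − E)/0.0592 = 6×(1.66 − 1.673)/0.0592 = -1.318.
With Q = [Al³⁺]^2·P(H₂)^3 / [H⁺]^6, solving for [H⁺] gives log[H⁺] = -0.963, so pH = 0.96.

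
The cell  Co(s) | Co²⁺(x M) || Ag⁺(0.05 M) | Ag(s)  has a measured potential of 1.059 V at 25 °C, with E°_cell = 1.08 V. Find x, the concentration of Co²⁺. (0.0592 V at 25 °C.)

0.013 M

From the Nernst equation, log Q = n(E° − E)/0.0592 = 2(1.08 − 1.059)/0.0592 = 0.709, so Q = 5.12.
With Q = [Co²⁺]/[Ag⁺]^2 and the known concentrations, [Co²⁺] in the numerator gives [Co²⁺] = 0.013 M.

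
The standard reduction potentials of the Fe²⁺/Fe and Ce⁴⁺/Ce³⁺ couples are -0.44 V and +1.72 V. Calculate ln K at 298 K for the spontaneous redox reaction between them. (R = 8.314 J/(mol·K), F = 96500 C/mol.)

ln K = 168.3

E°_cell = +1.72 − (-0.44) = 2.16 V, with n = 2 electrons transferred.
At equilibrium E = 0, so the Nernst equation gives ln K = nFE°/RT = (2)(96500)(2.16)/((8.314)(298)) = 168.26.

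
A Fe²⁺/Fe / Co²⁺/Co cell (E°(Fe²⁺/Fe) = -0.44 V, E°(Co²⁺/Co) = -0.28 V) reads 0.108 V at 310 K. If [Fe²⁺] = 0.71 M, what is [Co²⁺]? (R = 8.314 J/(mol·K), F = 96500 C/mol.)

0.014 M

From the Nernst equation, ln Q = nF(E° − E)/RT = 2×96500×(0.16 − 0.108)/(8.314×310) = 3.894, so Q = 49.1.
With Q = [Fe²⁺]/[Co²⁺] and the known concentrations, [Co²⁺] in the denominator gives [Co²⁺] = 0.014 M.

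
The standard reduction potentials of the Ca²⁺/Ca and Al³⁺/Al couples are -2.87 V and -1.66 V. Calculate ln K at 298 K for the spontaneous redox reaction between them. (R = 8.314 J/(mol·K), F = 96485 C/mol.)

E°_cell = -1.66 − (-2.87) = 1.21 V, with n = 6 electrons transferred.
At equilibrium E = 0, so the Nernst equation gives ln K = nFE°/RT = (6)(96485)(1.21)/((8.314)(298)) = 282.73.

ln K = 282.7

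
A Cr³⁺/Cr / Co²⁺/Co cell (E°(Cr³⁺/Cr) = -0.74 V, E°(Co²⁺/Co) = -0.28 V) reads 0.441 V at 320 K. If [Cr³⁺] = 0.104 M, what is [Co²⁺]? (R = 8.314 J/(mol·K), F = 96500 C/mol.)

0.056 M

From the Nernst equation, ln Q = nF(E° − E)/RT = 6×96500×(0.46 − 0.441)/(8.314×320) = 4.135, so Q = 62.5.
With Q = [Cr³⁺]^2/[Co²⁺]^3 and the known concentrations, [Co²⁺]^3 in the denominator gives [Co²⁺] = 0.056 M.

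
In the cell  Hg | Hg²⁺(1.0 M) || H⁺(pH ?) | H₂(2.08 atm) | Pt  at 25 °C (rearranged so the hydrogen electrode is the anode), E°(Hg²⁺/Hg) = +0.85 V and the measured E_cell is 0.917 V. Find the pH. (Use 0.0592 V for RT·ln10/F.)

pH = 0.97

E°_cell = 0.85 V and n = 2.
log Q = n(E° − E)/0.0592 = 2×(0.85 − 0.917)/0.0592 = -2.264.
With Q = [H⁺]^2 / ([Hg²⁺]·P(H₂)), solving for [H⁺] gives log[H⁺] = -0.973, so pH = 0.97.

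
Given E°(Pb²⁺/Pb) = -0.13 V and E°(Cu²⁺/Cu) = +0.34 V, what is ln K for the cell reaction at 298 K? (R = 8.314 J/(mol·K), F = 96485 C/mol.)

E°_cell = +0.34 − (-0.13) = 0.47 V, with n = 2 electrons transferred.
At equilibrium E = 0, so the Nernst equation gives ln K = nFE°/RT = (2)(96485)(0.47)/((8.314)(298)) = 36.61.

ln K = 36.6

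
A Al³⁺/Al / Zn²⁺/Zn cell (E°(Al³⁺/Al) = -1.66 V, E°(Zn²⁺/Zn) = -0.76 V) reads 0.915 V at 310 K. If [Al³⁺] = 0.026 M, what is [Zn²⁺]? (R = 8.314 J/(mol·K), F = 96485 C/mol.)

From the Nernst equation, ln Q = nF(E° − E)/RT = 6×96485×(0.90 − 0.915)/(8.314×310) = -3.369, so Q = 0.0344.
With Q = [Al³⁺]^2/[Zn²⁺]^3 and the known concentrations, [Zn²⁺]^3 in the denominator gives [Zn²⁺] = 0.27 M.

0.27 M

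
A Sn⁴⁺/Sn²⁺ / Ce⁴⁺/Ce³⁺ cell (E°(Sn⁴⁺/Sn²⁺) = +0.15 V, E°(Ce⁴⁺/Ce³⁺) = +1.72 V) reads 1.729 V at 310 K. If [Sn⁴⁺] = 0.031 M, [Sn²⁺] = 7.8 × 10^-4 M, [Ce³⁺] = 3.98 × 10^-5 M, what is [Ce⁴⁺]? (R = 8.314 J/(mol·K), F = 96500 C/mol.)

From the Nernst equation, ln Q = nF(E° − E)/RT = 2×96500×(1.57 − 1.729)/(8.314×310) = -11.906, so Q = 6.75 × 10^-6.
With Q = [Sn⁴⁺]·[Ce³⁺]^2/([Sn²⁺]·[Ce⁴⁺]^2) and the known concentrations, [Ce⁴⁺]^2 in the denominator gives [Ce⁴⁺] = 0.097 M.

0.097 M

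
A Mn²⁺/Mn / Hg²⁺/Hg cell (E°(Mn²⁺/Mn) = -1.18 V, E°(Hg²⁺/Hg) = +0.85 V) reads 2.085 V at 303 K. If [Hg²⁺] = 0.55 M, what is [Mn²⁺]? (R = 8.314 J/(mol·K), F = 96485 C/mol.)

From the Nernst equation, ln Q = nF(E° − E)/RT = 2×96485×(2.03 − 2.085)/(8.314×303) = -4.213, so Q = 0.0148.
With Q = [Mn²⁺]/[Hg²⁺] and the known concentrations, [Mn²⁺] in the numerator gives [Mn²⁺] = 0.0081 M.

0.0081 M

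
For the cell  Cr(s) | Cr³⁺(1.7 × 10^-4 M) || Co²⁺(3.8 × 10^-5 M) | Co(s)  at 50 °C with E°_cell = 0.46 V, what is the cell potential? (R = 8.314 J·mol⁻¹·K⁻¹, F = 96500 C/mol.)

Balancing electrons gives n = 6; the reaction quotient is Q = [Cr³⁺]^2/[Co²⁺]^3 = 5.27 × 10^5.
E = E° − (RT/nF) ln Q = 0.46 − (8.314×323)/(6×96500) × (13.174) = 0.460 − 0.061 = 0.399 V.

0.399 V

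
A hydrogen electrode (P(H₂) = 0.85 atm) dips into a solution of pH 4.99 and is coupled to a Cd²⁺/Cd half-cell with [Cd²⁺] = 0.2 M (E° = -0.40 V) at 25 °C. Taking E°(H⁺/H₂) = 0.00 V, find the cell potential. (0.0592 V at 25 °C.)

The hydrogen couple is the cathode, so E°_cell = 0.40 V; n = 2.
[H⁺] = 10^(−4.99) = 1 × 10^-5 M, and Q = [Cd²⁺]·P(H₂) / [H⁺]^2 = 1.62 × 10^9.
E = E° − (0.0592/2) log Q = 0.40 − (0.0592/2)(9.210) = 0.127 V.

0.13 V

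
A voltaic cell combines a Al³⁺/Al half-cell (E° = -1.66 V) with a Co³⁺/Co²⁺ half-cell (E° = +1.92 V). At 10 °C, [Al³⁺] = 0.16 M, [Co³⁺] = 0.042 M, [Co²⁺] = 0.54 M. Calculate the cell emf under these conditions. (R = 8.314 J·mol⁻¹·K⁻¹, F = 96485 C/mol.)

3.53 V

The Co³⁺/Co²⁺ couple has the higher reduction potential and acts as the cathode, so E°_cell = +1.92 − (-1.66) = 3.58 V.
Balancing electrons gives n = 3; the reaction quotient is Q = [Al³⁺]·[Co²⁺]^3/[Co³⁺]^3 = 340.
E = E° − (RT/nF) ln Q = 3.58 − (8.314×283)/(3×96485) × (5.829) = 3.580 − 0.047 = 3.533 V.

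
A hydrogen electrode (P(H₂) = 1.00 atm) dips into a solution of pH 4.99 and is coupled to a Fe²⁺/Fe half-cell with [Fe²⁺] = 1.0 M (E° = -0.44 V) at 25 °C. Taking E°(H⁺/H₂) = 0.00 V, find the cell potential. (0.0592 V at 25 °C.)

0.14 V

The hydrogen couple is the cathode, so E°_cell = 0.44 V; n = 2.
[H⁺] = 10^(−4.99) = 1 × 10^-5 M, and Q = [Fe²⁺]·P(H₂) / [H⁺]^2 = 9.55 × 10^9.
E = E° − (0.0592/2) log Q = 0.44 − (0.0592/2)(9.980) = 0.145 V.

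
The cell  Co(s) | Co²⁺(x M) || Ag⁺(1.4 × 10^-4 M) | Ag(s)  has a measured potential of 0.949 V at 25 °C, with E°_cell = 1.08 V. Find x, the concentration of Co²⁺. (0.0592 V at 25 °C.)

5.2 × 10^-4 M

From the Nernst equation, log Q = n(E° − E)/0.0592 = 2(1.08 − 0.949)/0.0592 = 4.426, so Q = 2.66 × 10^4.
With Q = [Co²⁺]/[Ag⁺]^2 and the known concentrations, [Co²⁺] in the numerator gives [Co²⁺] = 5.2 × 10^-4 M.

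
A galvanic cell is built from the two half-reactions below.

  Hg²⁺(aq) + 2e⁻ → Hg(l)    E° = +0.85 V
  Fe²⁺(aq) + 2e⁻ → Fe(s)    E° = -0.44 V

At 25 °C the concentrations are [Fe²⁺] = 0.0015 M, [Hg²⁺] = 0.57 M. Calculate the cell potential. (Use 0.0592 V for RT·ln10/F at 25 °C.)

The Hg²⁺/Hg couple has the higher reduction potential and acts as the cathode, so E°_cell = +0.85 − (-0.44) = 1.29 V.
Balancing electrons gives n = 2; the reaction quotient is Q = [Fe²⁺]/[Hg²⁺] = 0.00263.
At 25 °C, E = E° − (0.0592/n) log Q = 1.29 − (0.0592/2)(-2.580) = 1.290 + 0.076 = 1.366 V.

1.37 V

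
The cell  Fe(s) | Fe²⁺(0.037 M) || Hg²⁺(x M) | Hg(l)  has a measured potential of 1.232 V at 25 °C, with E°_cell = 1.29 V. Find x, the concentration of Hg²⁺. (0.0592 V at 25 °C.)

From the Nernst equation, log Q = n(E° − E)/0.0592 = 2(1.29 − 1.232)/0.0592 = 1.959, so Q = 91.1.
With Q = [Fe²⁺]/[Hg²⁺] and the known concentrations, [Hg²⁺] in the denominator gives [Hg²⁺] = 4.1 × 10^-4 M.

4.1 × 10^-4 M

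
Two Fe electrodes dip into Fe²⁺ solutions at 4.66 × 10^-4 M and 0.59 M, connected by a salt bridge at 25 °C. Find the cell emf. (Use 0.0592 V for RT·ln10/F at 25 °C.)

0.092 V

Both half-cells are Fe²⁺/Fe, so E°_cell = 0. The concentrated side is the cathode; the cell reaction moves Fe²⁺ from high to low concentration with n = 2.
Q = [Fe²⁺]_dilute/[Fe²⁺]_conc = 4.66 × 10^-4/0.59 = 7.9 × 10^-4.
E = 0 − (0.0592/2) log Q = −(0.0592/2)(-3.102) = 0.0918 V.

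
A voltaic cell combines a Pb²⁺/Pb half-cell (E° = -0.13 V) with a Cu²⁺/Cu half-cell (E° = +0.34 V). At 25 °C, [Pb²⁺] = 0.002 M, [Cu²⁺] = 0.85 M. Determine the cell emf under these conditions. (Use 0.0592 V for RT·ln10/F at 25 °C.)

0.548 V

The Cu²⁺/Cu couple has the higher reduction potential and acts as the cathode, so E°_cell = +0.34 − (-0.13) = 0.47 V.
Balancing electrons gives n = 2; the reaction quotient is Q = [Pb²⁺]/[Cu²⁺] = 0.00235.
At 25 °C, E = E° − (0.0592/n) log Q = 0.47 − (0.0592/2)(-2.628) = 0.470 + 0.078 = 0.548 V.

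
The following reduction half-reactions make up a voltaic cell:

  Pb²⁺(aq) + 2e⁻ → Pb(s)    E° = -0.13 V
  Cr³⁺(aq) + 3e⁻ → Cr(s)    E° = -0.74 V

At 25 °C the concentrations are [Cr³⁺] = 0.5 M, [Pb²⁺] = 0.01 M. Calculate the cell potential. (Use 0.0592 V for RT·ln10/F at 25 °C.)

0.557 V

The Pb²⁺/Pb couple has the higher reduction potential and acts as the cathode, so E°_cell = -0.13 − (-0.74) = 0.61 V.
Balancing electrons gives n = 6; the reaction quotient is Q = [Cr³⁺]^2/[Pb²⁺]^3 = 2.5 × 10^5.
At 25 °C, E = E° − (0.0592/n) log Q = 0.61 − (0.0592/6)(5.398) = 0.610 − 0.053 = 0.557 V.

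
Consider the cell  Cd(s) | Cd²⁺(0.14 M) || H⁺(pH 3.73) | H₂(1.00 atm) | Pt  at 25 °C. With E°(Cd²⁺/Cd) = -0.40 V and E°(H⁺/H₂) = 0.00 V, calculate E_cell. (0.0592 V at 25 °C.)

0.20 V

The hydrogen couple is the cathode, so E°_cell = 0.40 V; n = 2.
[H⁺] = 10^(−3.73) = 1.9 × 10^-4 M, and Q = [Cd²⁺]·P(H₂) / [H⁺]^2 = 4.04 × 10^6.
E = E° − (0.0592/2) log Q = 0.40 − (0.0592/2)(6.606) = 0.204 V.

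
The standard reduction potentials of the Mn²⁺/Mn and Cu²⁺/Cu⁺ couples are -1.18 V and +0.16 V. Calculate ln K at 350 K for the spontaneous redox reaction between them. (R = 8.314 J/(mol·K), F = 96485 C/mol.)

E°_cell = +0.16 − (-1.18) = 1.34 V, with n = 2 electrons transferred.
At equilibrium E = 0, so the Nernst equation gives ln K = nFE°/RT = (2)(96485)(1.34)/((8.314)(350)) = 88.86.

ln K = 88.9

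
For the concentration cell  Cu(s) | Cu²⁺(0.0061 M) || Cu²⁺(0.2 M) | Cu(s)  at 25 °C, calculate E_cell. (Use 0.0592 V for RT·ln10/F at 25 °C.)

Both half-cells are Cu²⁺/Cu, so E°_cell = 0. The concentrated side is the cathode; the cell reaction moves Cu²⁺ from high to low concentration with n = 2.
Q = [Cu²⁺]_dilute/[Cu²⁺]_conc = 0.0061/0.2 = 0.0305.
E = 0 − (0.0592/2) log Q = −(0.0592/2)(-1.516) = 0.0449 V.

0.045 V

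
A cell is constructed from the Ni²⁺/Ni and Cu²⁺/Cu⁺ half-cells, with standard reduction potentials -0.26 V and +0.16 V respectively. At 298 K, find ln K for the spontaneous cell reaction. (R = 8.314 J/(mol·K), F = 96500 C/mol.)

E°_cell = +0.16 − (-0.26) = 0.42 V, with n = 2 electrons transferred.
At equilibrium E = 0, so the Nernst equation gives ln K = nFE°/RT = (2)(96500)(0.42)/((8.314)(298)) = 32.72.

ln K = 32.7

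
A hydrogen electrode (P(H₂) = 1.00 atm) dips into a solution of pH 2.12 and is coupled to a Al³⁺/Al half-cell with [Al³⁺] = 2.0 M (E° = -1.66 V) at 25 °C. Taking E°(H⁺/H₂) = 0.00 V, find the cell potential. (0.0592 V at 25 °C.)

The hydrogen couple is the cathode, so E°_cell = 1.66 V; n = 6.
[H⁺] = 10^(−2.12) = 0.0076 M, and Q = [Al³⁺]^2·P(H₂)^3 / [H⁺]^6 = 2.1 × 10^13.
E = E° − (0.0592/6) log Q = 1.66 − (0.0592/6)(13.322) = 1.529 V.

1.53 V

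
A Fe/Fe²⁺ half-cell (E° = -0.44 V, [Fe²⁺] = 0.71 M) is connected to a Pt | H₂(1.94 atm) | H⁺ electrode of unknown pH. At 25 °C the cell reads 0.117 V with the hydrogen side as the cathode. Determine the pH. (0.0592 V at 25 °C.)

pH = 5.39

E°_cell = 0.44 V and n = 2.
log Q = n(E° − E)/0.0592 = 2×(0.44 − 0.117)/0.0592 = 10.912.
With Q = [Fe²⁺]·P(H₂) / [H⁺]^2, solving for [H⁺] gives log[H⁺] = -5.387, so pH = 5.39.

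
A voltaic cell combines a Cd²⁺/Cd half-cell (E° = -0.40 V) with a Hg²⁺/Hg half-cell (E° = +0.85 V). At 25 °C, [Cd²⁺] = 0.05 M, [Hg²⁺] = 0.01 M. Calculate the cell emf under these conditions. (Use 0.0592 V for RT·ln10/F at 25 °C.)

1.23 V

The Hg²⁺/Hg couple has the higher reduction potential and acts as the cathode, so E°_cell = +0.85 − (-0.40) = 1.25 V.
Balancing electrons gives n = 2; the reaction quotient is Q = [Cd²⁺]/[Hg²⁺] = 5.00.
At 25 °C, E = E° − (0.0592/n) log Q = 1.25 − (0.0592/2)(0.699) = 1.250 − 0.021 = 1.229 V.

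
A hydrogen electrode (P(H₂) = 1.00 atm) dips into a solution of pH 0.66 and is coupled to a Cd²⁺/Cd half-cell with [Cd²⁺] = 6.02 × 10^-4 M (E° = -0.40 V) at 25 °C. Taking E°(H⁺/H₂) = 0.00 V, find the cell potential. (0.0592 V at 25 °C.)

0.46 V

The hydrogen couple is the cathode, so E°_cell = 0.40 V; n = 2.
[H⁺] = 10^(−0.66) = 0.22 M, and Q = [Cd²⁺]·P(H₂) / [H⁺]^2 = 0.0126.
E = E° − (0.0592/2) log Q = 0.40 − (0.0592/2)(-1.900) = 0.456 V.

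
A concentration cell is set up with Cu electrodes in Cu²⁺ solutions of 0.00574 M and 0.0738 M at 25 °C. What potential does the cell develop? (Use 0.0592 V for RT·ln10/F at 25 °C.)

0.033 V

Both half-cells are Cu²⁺/Cu, so E°_cell = 0. The concentrated side is the cathode; the cell reaction moves Cu²⁺ from high to low concentration with n = 2.
Q = [Cu²⁺]_dilute/[Cu²⁺]_conc = 0.00574/0.0738 = 0.0778.
E = 0 − (0.0592/2) log Q = −(0.0592/2)(-1.109) = 0.0328 V.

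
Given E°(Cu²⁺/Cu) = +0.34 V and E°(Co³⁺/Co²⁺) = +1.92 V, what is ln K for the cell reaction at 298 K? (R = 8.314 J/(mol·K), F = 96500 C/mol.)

ln K = 123.1

E°_cell = +1.92 − (+0.34) = 1.58 V, with n = 2 electrons transferred.
At equilibrium E = 0, so the Nernst equation gives ln K = nFE°/RT = (2)(96500)(1.58)/((8.314)(298)) = 123.08.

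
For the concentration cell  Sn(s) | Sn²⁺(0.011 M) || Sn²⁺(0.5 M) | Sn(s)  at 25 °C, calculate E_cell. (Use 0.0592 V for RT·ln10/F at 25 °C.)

0.049 V

Both half-cells are Sn²⁺/Sn, so E°_cell = 0. The concentrated side is the cathode; the cell reaction moves Sn²⁺ from high to low concentration with n = 2.
Q = [Sn²⁺]_dilute/[Sn²⁺]_conc = 0.011/0.5 = 0.0220.
E = 0 − (0.0592/2) log Q = −(0.0592/2)(-1.658) = 0.0491 V.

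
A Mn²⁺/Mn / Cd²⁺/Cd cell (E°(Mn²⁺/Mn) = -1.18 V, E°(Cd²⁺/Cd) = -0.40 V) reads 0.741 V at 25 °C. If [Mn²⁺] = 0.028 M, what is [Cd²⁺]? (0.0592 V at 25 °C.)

0.0013 M

From the Nernst equation, log Q = n(E° − E)/0.0592 = 2(0.78 − 0.741)/0.0592 = 1.318, so Q = 20.8.
With Q = [Mn²⁺]/[Cd²⁺] and the known concentrations, [Cd²⁺] in the denominator gives [Cd²⁺] = 0.0013 M.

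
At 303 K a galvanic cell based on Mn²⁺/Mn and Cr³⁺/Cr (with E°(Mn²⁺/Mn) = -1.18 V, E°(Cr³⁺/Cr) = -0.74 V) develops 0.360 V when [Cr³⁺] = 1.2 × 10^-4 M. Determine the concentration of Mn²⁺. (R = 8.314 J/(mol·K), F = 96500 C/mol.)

1.1 M

From the Nernst equation, ln Q = nF(E° − E)/RT = 6×96500×(0.44 − 0.360)/(8.314×303) = 18.387, so Q = 9.67 × 10^7.
With Q = [Mn²⁺]^3/[Cr³⁺]^2 and the known concentrations, [Mn²⁺]^3 in the numerator gives [Mn²⁺] = 1.1 M.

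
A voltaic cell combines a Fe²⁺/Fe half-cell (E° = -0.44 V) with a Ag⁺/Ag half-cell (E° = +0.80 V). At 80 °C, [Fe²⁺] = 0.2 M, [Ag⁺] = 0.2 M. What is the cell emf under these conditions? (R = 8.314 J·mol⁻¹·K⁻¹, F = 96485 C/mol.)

The Ag⁺/Ag couple has the higher reduction potential and acts as the cathode, so E°_cell = +0.80 − (-0.44) = 1.24 V.
Balancing electrons gives n = 2; the reaction quotient is Q = [Fe²⁺]/[Ag⁺]^2 = 5.00.
E = E° − (RT/nF) ln Q = 1.24 − (8.314×353)/(2×96485) × (1.609) = 1.240 − 0.024 = 1.216 V.

1.22 V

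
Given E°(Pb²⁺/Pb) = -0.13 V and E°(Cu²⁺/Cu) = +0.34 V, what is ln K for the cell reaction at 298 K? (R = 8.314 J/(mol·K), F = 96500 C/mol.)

ln K = 36.6

E°_cell = +0.34 − (-0.13) = 0.47 V, with n = 2 electrons transferred.
At equilibrium E = 0, so the Nernst equation gives ln K = nFE°/RT = (2)(96500)(0.47)/((8.314)(298)) = 36.61.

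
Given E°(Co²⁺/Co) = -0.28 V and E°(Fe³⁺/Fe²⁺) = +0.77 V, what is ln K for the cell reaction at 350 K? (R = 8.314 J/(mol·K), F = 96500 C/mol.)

ln K = 69.6

E°_cell = +0.77 − (-0.28) = 1.05 V, with n = 2 electrons transferred.
At equilibrium E = 0, so the Nernst equation gives ln K = nFE°/RT = (2)(96500)(1.05)/((8.314)(350)) = 69.64.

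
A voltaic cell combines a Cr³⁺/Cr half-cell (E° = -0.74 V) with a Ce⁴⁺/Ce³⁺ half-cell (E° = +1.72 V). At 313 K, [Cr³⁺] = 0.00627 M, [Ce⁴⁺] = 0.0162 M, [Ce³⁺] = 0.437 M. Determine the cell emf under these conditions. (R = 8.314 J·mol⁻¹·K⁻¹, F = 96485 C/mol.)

The Ce⁴⁺/Ce³⁺ couple has the higher reduction potential and acts as the cathode, so E°_cell = +1.72 − (-0.74) = 2.46 V.
Balancing electrons gives n = 3; the reaction quotient is Q = [Cr³⁺]·[Ce³⁺]^3/[Ce⁴⁺]^3 = 123.
E = E° − (RT/nF) ln Q = 2.46 − (8.314×313)/(3×96485) × (4.813) = 2.460 − 0.043 = 2.417 V.

2.42 V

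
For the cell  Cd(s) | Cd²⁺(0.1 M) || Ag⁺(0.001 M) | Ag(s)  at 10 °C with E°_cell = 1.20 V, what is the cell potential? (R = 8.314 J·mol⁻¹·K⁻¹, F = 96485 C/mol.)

Balancing electrons gives n = 2; the reaction quotient is Q = [Cd²⁺]/[Ag⁺]^2 = 1 × 10^5.
E = E° − (RT/nF) ln Q = 1.20 − (8.314×283)/(2×96485) × (11.513) = 1.200 − 0.140 = 1.060 V.

1.06 V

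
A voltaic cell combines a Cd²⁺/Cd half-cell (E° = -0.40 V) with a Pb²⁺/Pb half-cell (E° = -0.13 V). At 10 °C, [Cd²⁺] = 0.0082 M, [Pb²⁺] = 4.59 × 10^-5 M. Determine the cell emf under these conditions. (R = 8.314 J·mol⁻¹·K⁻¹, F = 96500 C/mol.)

0.207 V

The Pb²⁺/Pb couple has the higher reduction potential and acts as the cathode, so E°_cell = -0.13 − (-0.40) = 0.27 V.
Balancing electrons gives n = 2; the reaction quotient is Q = [Cd²⁺]/[Pb²⁺] = 179.
E = E° − (RT/nF) ln Q = 0.27 − (8.314×283)/(2×96500) × (5.185) = 0.270 − 0.063 = 0.207 V.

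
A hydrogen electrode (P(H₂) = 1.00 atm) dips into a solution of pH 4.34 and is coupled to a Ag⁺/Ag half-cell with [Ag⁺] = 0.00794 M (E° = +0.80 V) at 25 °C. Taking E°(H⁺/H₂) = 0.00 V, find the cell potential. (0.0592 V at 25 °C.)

0.93 V

The Ag⁺/Ag couple is the cathode, so E°_cell = 0.80 V; n = 2.
[H⁺] = 10^(−4.34) = 4.6 × 10^-5 M, and Q = [H⁺]^2 / ([Ag⁺]^2·P(H₂)) = 3.31 × 10^-5.
E = E° − (0.0592/2) log Q = 0.80 − (0.0592/2)(-4.480) = 0.933 V.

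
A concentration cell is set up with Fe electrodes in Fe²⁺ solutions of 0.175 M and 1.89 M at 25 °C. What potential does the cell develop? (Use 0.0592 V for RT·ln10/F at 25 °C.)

Both half-cells are Fe²⁺/Fe, so E°_cell = 0. The concentrated side is the cathode; the cell reaction moves Fe²⁺ from high to low concentration with n = 2.
Q = [Fe²⁺]_dilute/[Fe²⁺]_conc = 0.175/1.89 = 0.0926.
E = 0 − (0.0592/2) log Q = −(0.0592/2)(-1.033) = 0.0306 V.

0.031 V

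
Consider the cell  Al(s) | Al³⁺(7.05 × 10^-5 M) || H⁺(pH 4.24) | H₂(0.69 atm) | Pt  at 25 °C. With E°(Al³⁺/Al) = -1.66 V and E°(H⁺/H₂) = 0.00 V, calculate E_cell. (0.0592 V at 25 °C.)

1.50 V

The hydrogen couple is the cathode, so E°_cell = 1.66 V; n = 6.
[H⁺] = 10^(−4.24) = 5.8 × 10^-5 M, and Q = [Al³⁺]^2·P(H₂)^3 / [H⁺]^6 = 4.5 × 10^16.
E = E° − (0.0592/6) log Q = 1.66 − (0.0592/6)(16.653) = 1.496 V.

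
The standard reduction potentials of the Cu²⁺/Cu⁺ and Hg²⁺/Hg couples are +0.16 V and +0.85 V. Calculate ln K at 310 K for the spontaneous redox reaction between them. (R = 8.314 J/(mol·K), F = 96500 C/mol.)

E°_cell = +0.85 − (+0.16) = 0.69 V, with n = 2 electrons transferred.
At equilibrium E = 0, so the Nernst equation gives ln K = nFE°/RT = (2)(96500)(0.69)/((8.314)(310)) = 51.67.

ln K = 51.7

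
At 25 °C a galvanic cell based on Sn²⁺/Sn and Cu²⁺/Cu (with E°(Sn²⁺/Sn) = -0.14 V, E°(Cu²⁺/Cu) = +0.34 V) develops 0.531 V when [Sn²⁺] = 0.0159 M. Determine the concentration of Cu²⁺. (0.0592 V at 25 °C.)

0.84 M

From the Nernst equation, log Q = n(E° − E)/0.0592 = 2(0.48 − 0.531)/0.0592 = -1.723, so Q = 0.0189.
With Q = [Sn²⁺]/[Cu²⁺] and the known concentrations, [Cu²⁺] in the denominator gives [Cu²⁺] = 0.84 M.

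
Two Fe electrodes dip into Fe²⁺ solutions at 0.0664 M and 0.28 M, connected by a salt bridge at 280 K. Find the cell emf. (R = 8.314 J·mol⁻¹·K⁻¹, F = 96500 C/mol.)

Both half-cells are Fe²⁺/Fe, so E°_cell = 0. The concentrated side is the cathode; the cell reaction moves Fe²⁺ from high to low concentration with n = 2.
Q = [Fe²⁺]_dilute/[Fe²⁺]_conc = 0.0664/0.28 = 0.237.
E = 0 − (RT/nF) ln Q = −((8.314×280)/(2×96500))(-1.439) = 0.0174 V.

0.017 V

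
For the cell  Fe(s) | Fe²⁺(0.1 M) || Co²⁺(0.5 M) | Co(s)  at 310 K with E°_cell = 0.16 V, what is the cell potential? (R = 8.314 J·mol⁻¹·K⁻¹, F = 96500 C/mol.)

Balancing electrons gives n = 2; the reaction quotient is Q = [Fe²⁺]/[Co²⁺] = 0.200.
E = E° − (RT/nF) ln Q = 0.16 − (8.314×310)/(2×96500) × (-1.609) = 0.160 + 0.021 = 0.181 V.

0.181 V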